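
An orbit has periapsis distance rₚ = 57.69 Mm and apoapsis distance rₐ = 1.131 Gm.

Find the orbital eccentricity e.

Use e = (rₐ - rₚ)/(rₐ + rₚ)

Convert to SI: rₚ = 57.69 Mm = 5.769e+07 m; rₐ = 1.131 Gm = 1.131e+09 m.
e = (rₐ − rₚ) / (rₐ + rₚ).
e = (1.131e+09 − 5.769e+07) / (1.131e+09 + 5.769e+07) = 1.07331e+09 / 1.18869e+09 ≈ 0.9029.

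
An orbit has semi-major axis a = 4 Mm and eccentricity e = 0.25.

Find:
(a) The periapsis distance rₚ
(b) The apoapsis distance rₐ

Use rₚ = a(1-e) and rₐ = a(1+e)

Convert to SI: a = 4 Mm = 4e+06 m.
(a) rₚ = a(1 − e) = 4e+06 · (1 − 0.25) = 4e+06 · 0.75 ≈ 3e+06 m = 3 Mm.
(b) rₐ = a(1 + e) = 4e+06 · (1 + 0.25) = 4e+06 · 1.25 ≈ 5e+06 m = 5 Mm.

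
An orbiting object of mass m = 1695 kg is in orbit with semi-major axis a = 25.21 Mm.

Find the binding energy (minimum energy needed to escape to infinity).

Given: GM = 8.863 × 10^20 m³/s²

Convert to SI: a = 25.21 Mm = 2.521e+07 m.
Total orbital energy is E = −GMm/(2a); binding energy is E_bind = −E = GMm/(2a).
E_bind = 8.863e+20 · 1695 / (2 · 2.521e+07) J ≈ 2.98e+16 J = 29.8 PJ.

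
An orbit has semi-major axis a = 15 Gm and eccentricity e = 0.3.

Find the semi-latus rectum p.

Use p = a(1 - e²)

Convert to SI: a = 15 Gm = 1.5e+10 m.
p = a (1 − e²).
p = 1.5e+10 · (1 − (0.3)²) = 1.5e+10 · 0.91 ≈ 1.365e+10 m = 13.65 Gm.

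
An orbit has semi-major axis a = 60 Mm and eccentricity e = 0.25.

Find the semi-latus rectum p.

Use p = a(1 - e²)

Convert to SI: a = 60 Mm = 6e+07 m.
p = a (1 − e²).
p = 6e+07 · (1 − (0.25)²) = 6e+07 · 0.9375 ≈ 5.625e+07 m = 56.25 Mm.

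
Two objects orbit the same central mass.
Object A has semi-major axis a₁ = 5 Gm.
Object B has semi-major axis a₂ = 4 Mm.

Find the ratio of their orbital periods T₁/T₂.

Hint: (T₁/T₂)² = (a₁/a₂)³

Convert to SI: a₁ = 5 Gm = 5e+09 m; a₂ = 4 Mm = 4e+06 m.
From Kepler's third law, (T₁/T₂)² = (a₁/a₂)³, so T₁/T₂ = (a₁/a₂)^(3/2).
a₁/a₂ = 5e+09 / 4e+06 = 1250.
T₁/T₂ = (1250)^(3/2) ≈ 4.419e+04.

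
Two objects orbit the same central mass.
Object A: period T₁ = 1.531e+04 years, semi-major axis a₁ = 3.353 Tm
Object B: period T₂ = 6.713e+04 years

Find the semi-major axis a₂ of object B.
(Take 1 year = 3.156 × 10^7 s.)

Convert to SI: T₁ = 1.531e+04 years = 4.83184e+11 s; a₁ = 3.353 Tm = 3.353e+12 m; T₂ = 6.713e+04 years = 2.11862e+12 s.
Kepler's third law: (T₁/T₂)² = (a₁/a₂)³ ⇒ a₂ = a₁ · (T₂/T₁)^(2/3).
T₂/T₁ = 2.11862e+12 / 4.83184e+11 = 4.38472.
a₂ = 3.353e+12 · (4.38472)^(2/3) m ≈ 8.982e+12 m = 8.982 Tm.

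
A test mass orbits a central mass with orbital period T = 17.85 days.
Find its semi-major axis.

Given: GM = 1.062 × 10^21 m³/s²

Convert to SI: T = 17.85 days = 1.54224e+06 s.
Invert Kepler's third law: a = (GM · T² / (4π²))^(1/3).
Substituting T = 1.54224e+06 s and GM = 1.062e+21 m³/s²:
a = (1.062e+21 · (1.54224e+06)² / (4π²))^(1/3) m
a ≈ 4e+10 m = 40 Gm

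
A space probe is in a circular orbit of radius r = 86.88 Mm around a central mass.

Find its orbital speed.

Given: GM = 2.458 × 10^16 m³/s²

Convert to SI: r = 86.88 Mm = 8.688e+07 m.
For a circular orbit, gravity supplies the centripetal force, so v = √(GM / r).
v = √(2.458e+16 / 8.688e+07) m/s ≈ 1.682e+04 m/s = 16.82 km/s.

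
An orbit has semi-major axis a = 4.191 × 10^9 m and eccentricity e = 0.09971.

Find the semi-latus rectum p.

p = a (1 − e²).
p = 4.191e+09 · (1 − (0.09971)²) = 4.191e+09 · 0.990058 ≈ 4.149e+09 m = 4.149 × 10^9 m.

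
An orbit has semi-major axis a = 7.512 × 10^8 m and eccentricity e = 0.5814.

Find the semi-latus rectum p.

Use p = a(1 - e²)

p = a (1 − e²).
p = 7.512e+08 · (1 − (0.5814)²) = 7.512e+08 · 0.661974 ≈ 4.973e+08 m = 4.973 × 10^8 m.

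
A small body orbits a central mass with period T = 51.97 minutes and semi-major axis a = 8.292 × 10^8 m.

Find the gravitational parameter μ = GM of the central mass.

Convert to SI: T = 51.97 minutes = 3118.2 s.
GM = 4π² · a³ / T².
GM = 4π² · (8.292e+08)³ / (3118.2)² m³/s² ≈ 2.315e+21 m³/s² = 2.315 × 10^21 m³/s².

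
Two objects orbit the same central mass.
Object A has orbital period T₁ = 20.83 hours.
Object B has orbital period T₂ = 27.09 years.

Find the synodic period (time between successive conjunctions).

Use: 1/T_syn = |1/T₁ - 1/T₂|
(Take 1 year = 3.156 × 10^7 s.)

Convert to SI: T₁ = 20.83 hours = 74988 s; T₂ = 27.09 years = 8.5496e+08 s.
T_syn = |T₁ · T₂ / (T₁ − T₂)|.
T_syn = |74988 · 8.5496e+08 / (74988 − 8.5496e+08)| s ≈ 7.499e+04 s = 20.83 hours.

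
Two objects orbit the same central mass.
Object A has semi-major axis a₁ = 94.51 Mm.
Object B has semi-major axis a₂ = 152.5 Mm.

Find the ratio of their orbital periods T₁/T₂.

Convert to SI: a₁ = 94.51 Mm = 9.451e+07 m; a₂ = 152.5 Mm = 1.525e+08 m.
From Kepler's third law, (T₁/T₂)² = (a₁/a₂)³, so T₁/T₂ = (a₁/a₂)^(3/2).
a₁/a₂ = 9.451e+07 / 1.525e+08 = 0.619738.
T₁/T₂ = (0.619738)^(3/2) ≈ 0.4879.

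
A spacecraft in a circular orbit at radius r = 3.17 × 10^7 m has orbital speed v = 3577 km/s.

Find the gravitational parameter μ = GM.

Convert to SI: v = 3577 km/s = 3.577e+06 m/s.
For a circular orbit v² = GM/r, so GM = v² · r.
GM = (3.577e+06)² · 3.17e+07 m³/s² ≈ 4.056e+20 m³/s² = 4.056 × 10^20 m³/s².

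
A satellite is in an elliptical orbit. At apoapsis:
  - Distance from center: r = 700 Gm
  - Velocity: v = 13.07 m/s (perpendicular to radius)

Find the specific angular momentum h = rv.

Convert to SI: r = 700 Gm = 7e+11 m.
With v perpendicular to r, h = r · v.
h = 7e+11 · 13.07 m²/s ≈ 9.149e+12 m²/s.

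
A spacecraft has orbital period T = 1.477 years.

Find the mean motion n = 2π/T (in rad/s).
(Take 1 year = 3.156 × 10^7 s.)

Convert to SI: T = 1.477 years = 4.66141e+07 s.
n = 2π / T.
n = 2π / 4.66141e+07 s ≈ 1.348e-07 rad/s.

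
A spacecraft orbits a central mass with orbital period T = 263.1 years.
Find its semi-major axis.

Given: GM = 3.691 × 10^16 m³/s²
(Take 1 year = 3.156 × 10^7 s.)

Convert to SI: T = 263.1 years = 8.30344e+09 s.
Invert Kepler's third law: a = (GM · T² / (4π²))^(1/3).
Substituting T = 8.30344e+09 s and GM = 3.691e+16 m³/s²:
a = (3.691e+16 · (8.30344e+09)² / (4π²))^(1/3) m
a ≈ 4.01e+11 m = 401 Gm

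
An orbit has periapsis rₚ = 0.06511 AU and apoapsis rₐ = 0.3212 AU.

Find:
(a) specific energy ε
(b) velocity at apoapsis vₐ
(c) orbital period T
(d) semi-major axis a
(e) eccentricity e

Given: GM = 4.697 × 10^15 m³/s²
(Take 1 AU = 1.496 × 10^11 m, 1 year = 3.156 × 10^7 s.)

Convert to SI: rₚ = 0.06511 AU = 9.74046e+09 m; rₐ = 0.3212 AU = 4.80515e+10 m.
(a) With a = (rₚ + rₐ)/2 = 2.8896e+10 m, ε = −GM/(2a) = −4.697e+15/(2 · 2.8896e+10) J/kg ≈ -8.127e+04 J/kg
(b) With a = (rₚ + rₐ)/2 = 2.8896e+10 m, vₐ = √(GM (2/rₐ − 1/a)) = √(4.697e+15 · (2/4.80515e+10 − 1/2.8896e+10)) m/s ≈ 181.5 m/s
(c) With a = (rₚ + rₐ)/2 = 2.8896e+10 m, T = 2π √(a³/GM) = 2π √((2.8896e+10)³/4.697e+15) s ≈ 4.503e+08 s
(d) a = (rₚ + rₐ)/2 = (9.74046e+09 + 4.80515e+10)/2 ≈ 2.89e+10 m
(e) e = (rₐ − rₚ)/(rₐ + rₚ) = (4.80515e+10 − 9.74046e+09)/(4.80515e+10 + 9.74046e+09) ≈ 0.6629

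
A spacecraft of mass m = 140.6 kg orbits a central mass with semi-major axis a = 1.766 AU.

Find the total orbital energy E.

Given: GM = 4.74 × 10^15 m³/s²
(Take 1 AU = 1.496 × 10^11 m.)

Convert to SI: a = 1.766 AU = 2.64194e+11 m.
E = −GMm / (2a).
E = −4.74e+15 · 140.6 / (2 · 2.64194e+11) J ≈ -1.261e+06 J = -1.261 MJ.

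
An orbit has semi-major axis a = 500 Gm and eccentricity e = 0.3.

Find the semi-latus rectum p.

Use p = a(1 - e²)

Convert to SI: a = 500 Gm = 5e+11 m.
p = a (1 − e²).
p = 5e+11 · (1 − (0.3)²) = 5e+11 · 0.91 ≈ 4.55e+11 m = 455 Gm.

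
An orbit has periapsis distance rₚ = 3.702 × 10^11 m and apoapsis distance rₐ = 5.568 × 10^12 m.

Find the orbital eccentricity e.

e = (rₐ − rₚ) / (rₐ + rₚ).
e = (5.568e+12 − 3.702e+11) / (5.568e+12 + 3.702e+11) = 5.1978e+12 / 5.9382e+12 ≈ 0.8753.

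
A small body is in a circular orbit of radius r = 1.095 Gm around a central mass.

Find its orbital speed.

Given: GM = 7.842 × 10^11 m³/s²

Convert to SI: r = 1.095 Gm = 1.095e+09 m.
For a circular orbit, gravity supplies the centripetal force, so v = √(GM / r).
v = √(7.842e+11 / 1.095e+09) m/s ≈ 26.76 m/s = 26.76 m/s.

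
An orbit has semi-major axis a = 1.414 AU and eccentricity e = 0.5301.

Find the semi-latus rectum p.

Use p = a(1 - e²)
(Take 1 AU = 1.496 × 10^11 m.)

Convert to SI: a = 1.414 AU = 2.11534e+11 m.
p = a (1 − e²).
p = 2.11534e+11 · (1 − (0.5301)²) = 2.11534e+11 · 0.718994 ≈ 1.521e+11 m = 1.017 AU.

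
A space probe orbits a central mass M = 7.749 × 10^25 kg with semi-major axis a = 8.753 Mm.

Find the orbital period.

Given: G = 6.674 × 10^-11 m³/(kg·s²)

Convert to SI: a = 8.753 Mm = 8.753e+06 m.
GM = G · M = 6.674e-11 · 7.749e+25 = 5.17168e+15 m³/s².
Kepler's third law: T = 2π √(a³ / GM).
Substituting a = 8.753e+06 m and GM = 5.17168e+15 m³/s²:
T = 2π √((8.753e+06)³ / 5.17168e+15) s
T ≈ 2263 s = 37.71 minutes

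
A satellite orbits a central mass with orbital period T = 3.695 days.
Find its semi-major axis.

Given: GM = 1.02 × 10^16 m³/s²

Convert to SI: T = 3.695 days = 319248 s.
Invert Kepler's third law: a = (GM · T² / (4π²))^(1/3).
Substituting T = 319248 s and GM = 1.02e+16 m³/s²:
a = (1.02e+16 · (319248)² / (4π²))^(1/3) m
a ≈ 2.975e+08 m = 297.5 Mm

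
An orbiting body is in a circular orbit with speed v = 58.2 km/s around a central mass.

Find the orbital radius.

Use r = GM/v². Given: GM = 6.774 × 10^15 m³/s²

Convert to SI: v = 58.2 km/s = 58200 m/s.
For a circular orbit, v² = GM / r, so r = GM / v².
r = 6.774e+15 / (58200)² m ≈ 2e+06 m = 2 Mm.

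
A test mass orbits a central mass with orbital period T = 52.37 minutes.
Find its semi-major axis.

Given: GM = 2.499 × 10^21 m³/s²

Convert to SI: T = 52.37 minutes = 3142.2 s.
Invert Kepler's third law: a = (GM · T² / (4π²))^(1/3).
Substituting T = 3142.2 s and GM = 2.499e+21 m³/s²:
a = (2.499e+21 · (3142.2)² / (4π²))^(1/3) m
a ≈ 8.55e+08 m = 855 Mm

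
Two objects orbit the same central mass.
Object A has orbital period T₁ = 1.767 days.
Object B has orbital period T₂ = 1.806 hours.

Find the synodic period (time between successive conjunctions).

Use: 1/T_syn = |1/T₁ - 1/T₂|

Convert to SI: T₁ = 1.767 days = 152669 s; T₂ = 1.806 hours = 6501.6 s.
T_syn = |T₁ · T₂ / (T₁ − T₂)|.
T_syn = |152669 · 6501.6 / (152669 − 6501.6)| s ≈ 6791 s = 1.886 hours.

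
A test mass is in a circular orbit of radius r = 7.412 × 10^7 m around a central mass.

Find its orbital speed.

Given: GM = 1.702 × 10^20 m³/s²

For a circular orbit, gravity supplies the centripetal force, so v = √(GM / r).
v = √(1.702e+20 / 7.412e+07) m/s ≈ 1.515e+06 m/s = 1515 km/s.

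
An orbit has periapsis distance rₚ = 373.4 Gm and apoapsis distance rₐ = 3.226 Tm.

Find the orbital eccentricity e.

Convert to SI: rₚ = 373.4 Gm = 3.734e+11 m; rₐ = 3.226 Tm = 3.226e+12 m.
e = (rₐ − rₚ) / (rₐ + rₚ).
e = (3.226e+12 − 3.734e+11) / (3.226e+12 + 3.734e+11) = 2.8526e+12 / 3.5994e+12 ≈ 0.7925.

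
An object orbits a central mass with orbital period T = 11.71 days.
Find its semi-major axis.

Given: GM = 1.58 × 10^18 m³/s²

Convert to SI: T = 11.71 days = 1.01174e+06 s.
Invert Kepler's third law: a = (GM · T² / (4π²))^(1/3).
Substituting T = 1.01174e+06 s and GM = 1.58e+18 m³/s²:
a = (1.58e+18 · (1.01174e+06)² / (4π²))^(1/3) m
a ≈ 3.447e+09 m = 3.447 Gm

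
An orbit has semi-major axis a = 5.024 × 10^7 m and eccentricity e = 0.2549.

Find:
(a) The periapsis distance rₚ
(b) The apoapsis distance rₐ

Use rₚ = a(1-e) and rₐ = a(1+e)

(a) rₚ = a(1 − e) = 5.024e+07 · (1 − 0.2549) = 5.024e+07 · 0.7451 ≈ 3.743e+07 m = 3.743 × 10^7 m.
(b) rₐ = a(1 + e) = 5.024e+07 · (1 + 0.2549) = 5.024e+07 · 1.2549 ≈ 6.305e+07 m = 6.305 × 10^7 m.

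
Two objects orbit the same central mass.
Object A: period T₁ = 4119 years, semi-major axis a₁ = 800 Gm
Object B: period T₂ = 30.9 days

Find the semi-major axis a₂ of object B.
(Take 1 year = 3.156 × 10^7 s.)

Convert to SI: T₁ = 4119 years = 1.29996e+11 s; a₁ = 800 Gm = 8e+11 m; T₂ = 30.9 days = 2.66976e+06 s.
Kepler's third law: (T₁/T₂)² = (a₁/a₂)³ ⇒ a₂ = a₁ · (T₂/T₁)^(2/3).
T₂/T₁ = 2.66976e+06 / 1.29996e+11 = 2.05373e-05.
a₂ = 8e+11 · (2.05373e-05)^(2/3) m ≈ 6e+08 m = 600 Mm.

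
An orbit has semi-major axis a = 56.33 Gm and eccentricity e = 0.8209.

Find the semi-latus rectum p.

Convert to SI: a = 56.33 Gm = 5.633e+10 m.
p = a (1 − e²).
p = 5.633e+10 · (1 − (0.8209)²) = 5.633e+10 · 0.326123 ≈ 1.837e+10 m = 18.37 Gm.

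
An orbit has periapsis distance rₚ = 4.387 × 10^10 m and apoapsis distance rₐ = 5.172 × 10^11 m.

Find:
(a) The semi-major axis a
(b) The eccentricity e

(a) a = (rₚ + rₐ) / 2 = (4.387e+10 + 5.172e+11) / 2 ≈ 2.805e+11 m = 2.805 × 10^11 m.
(b) e = (rₐ − rₚ) / (rₐ + rₚ) = (5.172e+11 − 4.387e+10) / (5.172e+11 + 4.387e+10) ≈ 0.8436.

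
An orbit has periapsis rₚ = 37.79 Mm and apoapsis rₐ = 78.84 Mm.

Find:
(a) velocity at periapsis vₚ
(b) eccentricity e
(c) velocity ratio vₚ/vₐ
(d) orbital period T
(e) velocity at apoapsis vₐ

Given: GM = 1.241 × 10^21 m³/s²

Convert to SI: rₚ = 37.79 Mm = 3.779e+07 m; rₐ = 78.84 Mm = 7.884e+07 m.
(a) With a = (rₚ + rₐ)/2 = 5.8315e+07 m, vₚ = √(GM (2/rₚ − 1/a)) = √(1.241e+21 · (2/3.779e+07 − 1/5.8315e+07)) m/s ≈ 6.663e+06 m/s
(b) e = (rₐ − rₚ)/(rₐ + rₚ) = (7.884e+07 − 3.779e+07)/(7.884e+07 + 3.779e+07) ≈ 0.352
(c) Conservation of angular momentum (rₚvₚ = rₐvₐ) gives vₚ/vₐ = rₐ/rₚ = 7.884e+07/3.779e+07 ≈ 2.086
(d) With a = (rₚ + rₐ)/2 = 5.8315e+07 m, T = 2π √(a³/GM) = 2π √((5.8315e+07)³/1.241e+21) s ≈ 79.43 s
(e) With a = (rₚ + rₐ)/2 = 5.8315e+07 m, vₐ = √(GM (2/rₐ − 1/a)) = √(1.241e+21 · (2/7.884e+07 − 1/5.8315e+07)) m/s ≈ 3.194e+06 m/s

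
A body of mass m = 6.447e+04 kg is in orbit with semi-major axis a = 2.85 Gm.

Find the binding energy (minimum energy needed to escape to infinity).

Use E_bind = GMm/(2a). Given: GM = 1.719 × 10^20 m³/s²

Convert to SI: a = 2.85 Gm = 2.85e+09 m.
Total orbital energy is E = −GMm/(2a); binding energy is E_bind = −E = GMm/(2a).
E_bind = 1.719e+20 · 6.447e+04 / (2 · 2.85e+09) J ≈ 1.944e+15 J = 1.944 PJ.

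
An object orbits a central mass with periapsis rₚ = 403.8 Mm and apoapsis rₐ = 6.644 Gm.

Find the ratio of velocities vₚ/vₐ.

Convert to SI: rₚ = 403.8 Mm = 4.038e+08 m; rₐ = 6.644 Gm = 6.644e+09 m.
Conservation of angular momentum gives rₚvₚ = rₐvₐ, so vₚ/vₐ = rₐ/rₚ.
vₚ/vₐ = 6.644e+09 / 4.038e+08 ≈ 16.45.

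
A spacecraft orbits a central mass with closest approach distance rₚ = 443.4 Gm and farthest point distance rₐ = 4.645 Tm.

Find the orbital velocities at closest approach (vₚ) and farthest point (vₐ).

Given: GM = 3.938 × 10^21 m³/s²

Convert to SI: rₚ = 443.4 Gm = 4.434e+11 m; rₐ = 4.645 Tm = 4.645e+12 m.
Use the vis-viva equation v² = GM(2/r − 1/a) with a = (rₚ + rₐ)/2 = (4.434e+11 + 4.645e+12)/2 = 2.5442e+12 m.
vₚ = √(GM · (2/rₚ − 1/a)) = √(3.938e+21 · (2/4.434e+11 − 1/2.5442e+12)) m/s ≈ 1.273e+05 m/s = 127.3 km/s.
vₐ = √(GM · (2/rₐ − 1/a)) = √(3.938e+21 · (2/4.645e+12 − 1/2.5442e+12)) m/s ≈ 1.216e+04 m/s = 12.16 km/s.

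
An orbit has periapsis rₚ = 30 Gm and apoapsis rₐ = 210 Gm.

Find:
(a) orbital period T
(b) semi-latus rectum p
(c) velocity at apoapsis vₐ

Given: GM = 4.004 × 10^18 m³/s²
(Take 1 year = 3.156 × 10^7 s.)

Convert to SI: rₚ = 30 Gm = 3e+10 m; rₐ = 210 Gm = 2.1e+11 m.
(a) With a = (rₚ + rₐ)/2 = 1.2e+11 m, T = 2π √(a³/GM) = 2π √((1.2e+11)³/4.004e+18) s ≈ 1.305e+08 s
(b) From a = (rₚ + rₐ)/2 = 1.2e+11 m and e = (rₐ − rₚ)/(rₐ + rₚ) = 0.75, p = a(1 − e²) = 1.2e+11 · (1 − (0.75)²) ≈ 5.25e+10 m
(c) With a = (rₚ + rₐ)/2 = 1.2e+11 m, vₐ = √(GM (2/rₐ − 1/a)) = √(4.004e+18 · (2/2.1e+11 − 1/1.2e+11)) m/s ≈ 2183 m/s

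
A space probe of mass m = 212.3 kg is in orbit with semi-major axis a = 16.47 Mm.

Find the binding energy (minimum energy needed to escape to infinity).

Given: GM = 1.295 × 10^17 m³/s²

Convert to SI: a = 16.47 Mm = 1.647e+07 m.
Total orbital energy is E = −GMm/(2a); binding energy is E_bind = −E = GMm/(2a).
E_bind = 1.295e+17 · 212.3 / (2 · 1.647e+07) J ≈ 8.346e+11 J = 834.6 GJ.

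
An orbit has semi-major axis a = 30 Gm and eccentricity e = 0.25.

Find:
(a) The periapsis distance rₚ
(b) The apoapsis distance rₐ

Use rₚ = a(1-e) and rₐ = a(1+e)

Convert to SI: a = 30 Gm = 3e+10 m.
(a) rₚ = a(1 − e) = 3e+10 · (1 − 0.25) = 3e+10 · 0.75 ≈ 2.25e+10 m = 22.5 Gm.
(b) rₐ = a(1 + e) = 3e+10 · (1 + 0.25) = 3e+10 · 1.25 ≈ 3.75e+10 m = 37.5 Gm.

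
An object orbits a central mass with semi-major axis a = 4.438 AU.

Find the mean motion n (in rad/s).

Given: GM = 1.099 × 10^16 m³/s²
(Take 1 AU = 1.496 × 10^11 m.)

Convert to SI: a = 4.438 AU = 6.63925e+11 m.
n = √(GM / a³).
n = √(1.099e+16 / (6.63925e+11)³) rad/s ≈ 1.938e-10 rad/s.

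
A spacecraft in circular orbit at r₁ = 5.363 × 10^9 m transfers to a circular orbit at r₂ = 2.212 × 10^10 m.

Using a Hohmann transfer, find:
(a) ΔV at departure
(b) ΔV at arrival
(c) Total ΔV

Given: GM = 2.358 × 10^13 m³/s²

Transfer semi-major axis: a_t = (r₁ + r₂)/2 = (5.363e+09 + 2.212e+10)/2 = 1.37415e+10 m.
Circular speeds: v₁ = √(GM/r₁) = 66.3083 m/s, v₂ = √(GM/r₂) = 32.6497 m/s.
Transfer speeds (vis-viva v² = GM(2/r − 1/a_t)): v₁ᵗ = 84.1286 m/s, v₂ᵗ = 20.397 m/s.
(a) ΔV₁ = |v₁ᵗ − v₁| ≈ 17.82 m/s = 17.82 m/s.
(b) ΔV₂ = |v₂ − v₂ᵗ| ≈ 12.25 m/s = 12.25 m/s.
(c) ΔV_total = ΔV₁ + ΔV₂ ≈ 30.07 m/s = 30.07 m/s.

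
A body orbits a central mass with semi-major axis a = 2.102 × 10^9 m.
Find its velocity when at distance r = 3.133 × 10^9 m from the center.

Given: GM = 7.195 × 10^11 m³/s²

Vis-viva: v = √(GM · (2/r − 1/a)).
2/r − 1/a = 2/3.133e+09 − 1/2.102e+09 = 1.62628e-10 m⁻¹.
v = √(7.195e+11 · 1.62628e-10) m/s ≈ 10.82 m/s = 10.82 m/s.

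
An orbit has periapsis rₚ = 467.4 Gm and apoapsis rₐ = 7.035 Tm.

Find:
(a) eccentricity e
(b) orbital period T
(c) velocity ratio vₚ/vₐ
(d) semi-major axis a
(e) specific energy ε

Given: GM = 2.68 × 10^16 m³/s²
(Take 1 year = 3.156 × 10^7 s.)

Convert to SI: rₚ = 467.4 Gm = 4.674e+11 m; rₐ = 7.035 Tm = 7.035e+12 m.
(a) e = (rₐ − rₚ)/(rₐ + rₚ) = (7.035e+12 − 4.674e+11)/(7.035e+12 + 4.674e+11) ≈ 0.8754
(b) With a = (rₚ + rₐ)/2 = 3.7512e+12 m, T = 2π √(a³/GM) = 2π √((3.7512e+12)³/2.68e+16) s ≈ 2.788e+11 s
(c) Conservation of angular momentum (rₚvₚ = rₐvₐ) gives vₚ/vₐ = rₐ/rₚ = 7.035e+12/4.674e+11 ≈ 15.05
(d) a = (rₚ + rₐ)/2 = (4.674e+11 + 7.035e+12)/2 ≈ 3.751e+12 m
(e) With a = (rₚ + rₐ)/2 = 3.7512e+12 m, ε = −GM/(2a) = −2.68e+16/(2 · 3.7512e+12) J/kg ≈ -3572 J/kg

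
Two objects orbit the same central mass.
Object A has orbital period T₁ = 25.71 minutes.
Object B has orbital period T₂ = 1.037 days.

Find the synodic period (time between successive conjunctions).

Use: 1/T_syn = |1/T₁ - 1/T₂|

Convert to SI: T₁ = 25.71 minutes = 1542.6 s; T₂ = 1.037 days = 89596.8 s.
T_syn = |T₁ · T₂ / (T₁ − T₂)|.
T_syn = |1542.6 · 89596.8 / (1542.6 − 89596.8)| s ≈ 1570 s = 26.16 minutes.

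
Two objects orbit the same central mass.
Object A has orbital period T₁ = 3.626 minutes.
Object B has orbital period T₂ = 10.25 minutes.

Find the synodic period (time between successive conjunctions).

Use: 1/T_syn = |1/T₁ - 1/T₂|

Convert to SI: T₁ = 3.626 minutes = 217.56 s; T₂ = 10.25 minutes = 615 s.
T_syn = |T₁ · T₂ / (T₁ − T₂)|.
T_syn = |217.56 · 615 / (217.56 − 615)| s ≈ 336.7 s = 5.611 minutes.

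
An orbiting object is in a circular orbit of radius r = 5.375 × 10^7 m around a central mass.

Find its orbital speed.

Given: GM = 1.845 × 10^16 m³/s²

For a circular orbit, gravity supplies the centripetal force, so v = √(GM / r).
v = √(1.845e+16 / 5.375e+07) m/s ≈ 1.853e+04 m/s = 18.53 km/s.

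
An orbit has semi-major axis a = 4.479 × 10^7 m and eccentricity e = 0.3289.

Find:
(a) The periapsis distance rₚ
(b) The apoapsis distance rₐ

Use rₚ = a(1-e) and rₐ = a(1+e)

(a) rₚ = a(1 − e) = 4.479e+07 · (1 − 0.3289) = 4.479e+07 · 0.6711 ≈ 3.006e+07 m = 3.006 × 10^7 m.
(b) rₐ = a(1 + e) = 4.479e+07 · (1 + 0.3289) = 4.479e+07 · 1.3289 ≈ 5.952e+07 m = 5.952 × 10^7 m.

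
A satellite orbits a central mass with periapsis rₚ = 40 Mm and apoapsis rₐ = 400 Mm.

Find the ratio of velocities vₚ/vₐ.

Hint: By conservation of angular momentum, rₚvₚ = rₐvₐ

Convert to SI: rₚ = 40 Mm = 4e+07 m; rₐ = 400 Mm = 4e+08 m.
Conservation of angular momentum gives rₚvₚ = rₐvₐ, so vₚ/vₐ = rₐ/rₚ.
vₚ/vₐ = 4e+08 / 4e+07 ≈ 10.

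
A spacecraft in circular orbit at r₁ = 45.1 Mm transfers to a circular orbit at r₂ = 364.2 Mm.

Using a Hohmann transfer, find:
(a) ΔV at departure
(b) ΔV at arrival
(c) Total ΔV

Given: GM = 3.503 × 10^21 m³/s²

Convert to SI: r₁ = 45.1 Mm = 4.51e+07 m; r₂ = 364.2 Mm = 3.642e+08 m.
Transfer semi-major axis: a_t = (r₁ + r₂)/2 = (4.51e+07 + 3.642e+08)/2 = 2.0465e+08 m.
Circular speeds: v₁ = √(GM/r₁) = 8.81316e+06 m/s, v₂ = √(GM/r₂) = 3.10135e+06 m/s.
Transfer speeds (vis-viva v² = GM(2/r − 1/a_t)): v₁ᵗ = 1.1757e+07 m/s, v₂ᵗ = 1.4559e+06 m/s.
(a) ΔV₁ = |v₁ᵗ − v₁| ≈ 2.944e+06 m/s = 2944 km/s.
(b) ΔV₂ = |v₂ − v₂ᵗ| ≈ 1.645e+06 m/s = 1645 km/s.
(c) ΔV_total = ΔV₁ + ΔV₂ ≈ 4.589e+06 m/s = 4589 km/s.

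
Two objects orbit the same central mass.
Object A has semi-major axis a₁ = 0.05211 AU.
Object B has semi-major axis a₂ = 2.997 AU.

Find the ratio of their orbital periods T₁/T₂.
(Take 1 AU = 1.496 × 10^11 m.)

Convert to SI: a₁ = 0.05211 AU = 7.79566e+09 m; a₂ = 2.997 AU = 4.48351e+11 m.
From Kepler's third law, (T₁/T₂)² = (a₁/a₂)³, so T₁/T₂ = (a₁/a₂)^(3/2).
a₁/a₂ = 7.79566e+09 / 4.48351e+11 = 0.0173874.
T₁/T₂ = (0.0173874)^(3/2) ≈ 0.002293.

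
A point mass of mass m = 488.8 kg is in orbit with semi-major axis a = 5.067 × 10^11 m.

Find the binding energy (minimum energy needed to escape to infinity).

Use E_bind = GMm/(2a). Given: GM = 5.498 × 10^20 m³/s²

Total orbital energy is E = −GMm/(2a); binding energy is E_bind = −E = GMm/(2a).
E_bind = 5.498e+20 · 488.8 / (2 · 5.067e+11) J ≈ 2.652e+11 J = 265.2 GJ.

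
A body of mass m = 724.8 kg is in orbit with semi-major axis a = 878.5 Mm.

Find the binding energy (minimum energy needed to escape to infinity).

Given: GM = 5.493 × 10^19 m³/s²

Convert to SI: a = 878.5 Mm = 8.785e+08 m.
Total orbital energy is E = −GMm/(2a); binding energy is E_bind = −E = GMm/(2a).
E_bind = 5.493e+19 · 724.8 / (2 · 8.785e+08) J ≈ 2.266e+13 J = 22.66 TJ.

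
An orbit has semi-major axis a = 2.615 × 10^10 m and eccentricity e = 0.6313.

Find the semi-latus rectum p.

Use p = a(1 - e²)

p = a (1 − e²).
p = 2.615e+10 · (1 − (0.6313)²) = 2.615e+10 · 0.60146 ≈ 1.573e+10 m = 1.573 × 10^10 m.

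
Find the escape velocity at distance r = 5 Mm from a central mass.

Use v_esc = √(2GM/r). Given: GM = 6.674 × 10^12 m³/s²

Convert to SI: r = 5 Mm = 5e+06 m.
Escape velocity comes from setting total energy to zero: ½v² − GM/r = 0 ⇒ v_esc = √(2GM / r).
v_esc = √(2 · 6.674e+12 / 5e+06) m/s ≈ 1634 m/s = 1.634 km/s.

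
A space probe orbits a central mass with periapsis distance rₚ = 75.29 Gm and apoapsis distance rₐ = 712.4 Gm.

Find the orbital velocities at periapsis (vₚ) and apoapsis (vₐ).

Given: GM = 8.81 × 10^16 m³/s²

Convert to SI: rₚ = 75.29 Gm = 7.529e+10 m; rₐ = 712.4 Gm = 7.124e+11 m.
Use the vis-viva equation v² = GM(2/r − 1/a) with a = (rₚ + rₐ)/2 = (7.529e+10 + 7.124e+11)/2 = 3.93845e+11 m.
vₚ = √(GM · (2/rₚ − 1/a)) = √(8.81e+16 · (2/7.529e+10 − 1/3.93845e+11)) m/s ≈ 1455 m/s = 1.455 km/s.
vₐ = √(GM · (2/rₐ − 1/a)) = √(8.81e+16 · (2/7.124e+11 − 1/3.93845e+11)) m/s ≈ 153.8 m/s = 153.8 m/s.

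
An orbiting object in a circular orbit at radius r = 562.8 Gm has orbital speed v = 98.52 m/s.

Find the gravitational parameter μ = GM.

Convert to SI: r = 562.8 Gm = 5.628e+11 m.
For a circular orbit v² = GM/r, so GM = v² · r.
GM = (98.52)² · 5.628e+11 m³/s² ≈ 5.463e+15 m³/s² = 5.463 × 10^15 m³/s².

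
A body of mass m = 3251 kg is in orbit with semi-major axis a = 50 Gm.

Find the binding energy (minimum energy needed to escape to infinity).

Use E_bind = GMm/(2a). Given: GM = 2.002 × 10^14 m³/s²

Convert to SI: a = 50 Gm = 5e+10 m.
Total orbital energy is E = −GMm/(2a); binding energy is E_bind = −E = GMm/(2a).
E_bind = 2.002e+14 · 3251 / (2 · 5e+10) J ≈ 6.509e+06 J = 6.509 MJ.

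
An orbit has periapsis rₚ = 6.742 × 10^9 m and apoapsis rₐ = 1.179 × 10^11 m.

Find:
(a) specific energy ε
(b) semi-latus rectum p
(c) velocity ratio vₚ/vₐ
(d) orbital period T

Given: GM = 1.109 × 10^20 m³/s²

(a) With a = (rₚ + rₐ)/2 = 6.2321e+10 m, ε = −GM/(2a) = −1.109e+20/(2 · 6.2321e+10) J/kg ≈ -8.897e+08 J/kg
(b) From a = (rₚ + rₐ)/2 = 6.2321e+10 m and e = (rₐ − rₚ)/(rₐ + rₚ) = 0.891818, p = a(1 − e²) = 6.2321e+10 · (1 − (0.891818)²) ≈ 1.275e+10 m
(c) Conservation of angular momentum (rₚvₚ = rₐvₐ) gives vₚ/vₐ = rₐ/rₚ = 1.179e+11/6.742e+09 ≈ 17.49
(d) With a = (rₚ + rₐ)/2 = 6.2321e+10 m, T = 2π √(a³/GM) = 2π √((6.2321e+10)³/1.109e+20) s ≈ 9.283e+06 s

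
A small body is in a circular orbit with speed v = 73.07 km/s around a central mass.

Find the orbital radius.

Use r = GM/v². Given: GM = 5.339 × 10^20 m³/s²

Convert to SI: v = 73.07 km/s = 73070 m/s.
For a circular orbit, v² = GM / r, so r = GM / v².
r = 5.339e+20 / (73070)² m ≈ 1e+11 m = 100 Gm.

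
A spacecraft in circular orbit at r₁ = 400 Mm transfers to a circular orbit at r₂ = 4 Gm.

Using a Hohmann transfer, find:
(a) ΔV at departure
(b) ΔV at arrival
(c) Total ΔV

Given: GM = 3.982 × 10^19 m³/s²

Convert to SI: r₁ = 400 Mm = 4e+08 m; r₂ = 4 Gm = 4e+09 m.
Transfer semi-major axis: a_t = (r₁ + r₂)/2 = (4e+08 + 4e+09)/2 = 2.2e+09 m.
Circular speeds: v₁ = √(GM/r₁) = 315515 m/s, v₂ = √(GM/r₂) = 99774.7 m/s.
Transfer speeds (vis-viva v² = GM(2/r − 1/a_t)): v₁ᵗ = 425441 m/s, v₂ᵗ = 42544.1 m/s.
(a) ΔV₁ = |v₁ᵗ − v₁| ≈ 1.099e+05 m/s = 109.9 km/s.
(b) ΔV₂ = |v₂ − v₂ᵗ| ≈ 5.723e+04 m/s = 57.23 km/s.
(c) ΔV_total = ΔV₁ + ΔV₂ ≈ 1.672e+05 m/s = 167.2 km/s.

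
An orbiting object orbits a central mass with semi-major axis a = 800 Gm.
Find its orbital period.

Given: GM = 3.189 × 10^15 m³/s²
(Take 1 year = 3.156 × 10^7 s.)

Convert to SI: a = 800 Gm = 8e+11 m.
Kepler's third law: T = 2π √(a³ / GM).
Substituting a = 8e+11 m and GM = 3.189e+15 m³/s²:
T = 2π √((8e+11)³ / 3.189e+15) s
T ≈ 7.961e+10 s = 2523 years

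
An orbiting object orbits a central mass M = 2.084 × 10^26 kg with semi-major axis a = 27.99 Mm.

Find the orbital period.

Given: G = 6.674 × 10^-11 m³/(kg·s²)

Convert to SI: a = 27.99 Mm = 2.799e+07 m.
GM = G · M = 6.674e-11 · 2.084e+26 = 1.39086e+16 m³/s².
Kepler's third law: T = 2π √(a³ / GM).
Substituting a = 2.799e+07 m and GM = 1.39086e+16 m³/s²:
T = 2π √((2.799e+07)³ / 1.39086e+16) s
T ≈ 7889 s = 2.191 hours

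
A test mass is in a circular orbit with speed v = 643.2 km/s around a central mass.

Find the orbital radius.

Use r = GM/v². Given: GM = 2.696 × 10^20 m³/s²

Convert to SI: v = 643.2 km/s = 643200 m/s.
For a circular orbit, v² = GM / r, so r = GM / v².
r = 2.696e+20 / (643200)² m ≈ 6.517e+08 m = 6.517 × 10^8 m.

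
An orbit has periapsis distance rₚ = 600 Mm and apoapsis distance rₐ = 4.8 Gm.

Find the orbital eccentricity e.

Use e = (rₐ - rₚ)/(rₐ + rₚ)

Convert to SI: rₚ = 600 Mm = 6e+08 m; rₐ = 4.8 Gm = 4.8e+09 m.
e = (rₐ − rₚ) / (rₐ + rₚ).
e = (4.8e+09 − 6e+08) / (4.8e+09 + 6e+08) = 4.2e+09 / 5.4e+09 ≈ 0.7778.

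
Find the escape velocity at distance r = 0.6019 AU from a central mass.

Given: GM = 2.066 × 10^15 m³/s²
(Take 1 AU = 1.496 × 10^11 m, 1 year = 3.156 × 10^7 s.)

Convert to SI: r = 0.6019 AU = 9.00442e+10 m.
Escape velocity comes from setting total energy to zero: ½v² − GM/r = 0 ⇒ v_esc = √(2GM / r).
v_esc = √(2 · 2.066e+15 / 9.00442e+10) m/s ≈ 214.2 m/s = 0.04519 AU/year.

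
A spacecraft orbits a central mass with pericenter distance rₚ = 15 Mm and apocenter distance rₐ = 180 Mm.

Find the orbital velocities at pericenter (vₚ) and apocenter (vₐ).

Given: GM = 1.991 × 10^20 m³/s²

Convert to SI: rₚ = 15 Mm = 1.5e+07 m; rₐ = 180 Mm = 1.8e+08 m.
Use the vis-viva equation v² = GM(2/r − 1/a) with a = (rₚ + rₐ)/2 = (1.5e+07 + 1.8e+08)/2 = 9.75e+07 m.
vₚ = √(GM · (2/rₚ − 1/a)) = √(1.991e+20 · (2/1.5e+07 − 1/9.75e+07)) m/s ≈ 4.95e+06 m/s = 4950 km/s.
vₐ = √(GM · (2/rₐ − 1/a)) = √(1.991e+20 · (2/1.8e+08 − 1/9.75e+07)) m/s ≈ 4.125e+05 m/s = 412.5 km/s.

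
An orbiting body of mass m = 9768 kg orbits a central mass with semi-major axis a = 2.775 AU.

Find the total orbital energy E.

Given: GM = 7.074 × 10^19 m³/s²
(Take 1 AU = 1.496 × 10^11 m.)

Convert to SI: a = 2.775 AU = 4.1514e+11 m.
E = −GMm / (2a).
E = −7.074e+19 · 9768 / (2 · 4.1514e+11) J ≈ -8.322e+11 J = -832.2 GJ.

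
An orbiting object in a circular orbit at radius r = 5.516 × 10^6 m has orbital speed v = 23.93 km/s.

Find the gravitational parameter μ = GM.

Convert to SI: v = 23.93 km/s = 23930 m/s.
For a circular orbit v² = GM/r, so GM = v² · r.
GM = (23930)² · 5.516e+06 m³/s² ≈ 3.159e+15 m³/s² = 3.159 × 10^15 m³/s².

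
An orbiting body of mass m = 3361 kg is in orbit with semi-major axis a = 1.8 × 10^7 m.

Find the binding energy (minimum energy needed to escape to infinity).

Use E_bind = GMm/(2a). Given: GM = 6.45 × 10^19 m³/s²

Total orbital energy is E = −GMm/(2a); binding energy is E_bind = −E = GMm/(2a).
E_bind = 6.45e+19 · 3361 / (2 · 1.8e+07) J ≈ 6.022e+15 J = 6.022 PJ.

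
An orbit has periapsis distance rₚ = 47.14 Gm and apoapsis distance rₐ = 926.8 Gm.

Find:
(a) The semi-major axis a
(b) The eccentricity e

Convert to SI: rₚ = 47.14 Gm = 4.714e+10 m; rₐ = 926.8 Gm = 9.268e+11 m.
(a) a = (rₚ + rₐ) / 2 = (4.714e+10 + 9.268e+11) / 2 ≈ 4.87e+11 m = 487 Gm.
(b) e = (rₐ − rₚ) / (rₐ + rₚ) = (9.268e+11 − 4.714e+10) / (9.268e+11 + 4.714e+10) ≈ 0.9032.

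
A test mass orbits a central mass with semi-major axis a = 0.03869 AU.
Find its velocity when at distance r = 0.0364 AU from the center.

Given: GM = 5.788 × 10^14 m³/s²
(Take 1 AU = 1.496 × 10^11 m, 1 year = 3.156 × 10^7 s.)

Convert to SI: a = 0.03869 AU = 5.78802e+09 m; r = 0.0364 AU = 5.44544e+09 m.
Vis-viva: v = √(GM · (2/r − 1/a)).
2/r − 1/a = 2/5.44544e+09 − 1/5.78802e+09 = 1.94509e-10 m⁻¹.
v = √(5.788e+14 · 1.94509e-10) m/s ≈ 335.5 m/s = 0.07078 AU/year.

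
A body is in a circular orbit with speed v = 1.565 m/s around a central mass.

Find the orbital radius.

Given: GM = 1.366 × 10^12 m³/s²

For a circular orbit, v² = GM / r, so r = GM / v².
r = 1.366e+12 / (1.565)² m ≈ 5.577e+11 m = 5.577 × 10^11 m.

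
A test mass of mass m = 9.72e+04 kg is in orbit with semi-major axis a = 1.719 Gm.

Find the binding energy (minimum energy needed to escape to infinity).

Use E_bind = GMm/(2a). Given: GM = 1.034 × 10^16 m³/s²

Convert to SI: a = 1.719 Gm = 1.719e+09 m.
Total orbital energy is E = −GMm/(2a); binding energy is E_bind = −E = GMm/(2a).
E_bind = 1.034e+16 · 9.72e+04 / (2 · 1.719e+09) J ≈ 2.923e+11 J = 292.3 GJ.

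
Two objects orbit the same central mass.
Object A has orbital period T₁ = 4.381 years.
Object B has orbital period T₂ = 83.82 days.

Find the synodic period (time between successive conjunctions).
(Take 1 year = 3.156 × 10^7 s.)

Convert to SI: T₁ = 4.381 years = 1.38264e+08 s; T₂ = 83.82 days = 7.24205e+06 s.
T_syn = |T₁ · T₂ / (T₁ − T₂)|.
T_syn = |1.38264e+08 · 7.24205e+06 / (1.38264e+08 − 7.24205e+06)| s ≈ 7.642e+06 s = 88.45 days.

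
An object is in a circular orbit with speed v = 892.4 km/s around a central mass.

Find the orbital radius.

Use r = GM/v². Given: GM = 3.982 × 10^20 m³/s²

Convert to SI: v = 892.4 km/s = 892400 m/s.
For a circular orbit, v² = GM / r, so r = GM / v².
r = 3.982e+20 / (892400)² m ≈ 5e+08 m = 500 Mm.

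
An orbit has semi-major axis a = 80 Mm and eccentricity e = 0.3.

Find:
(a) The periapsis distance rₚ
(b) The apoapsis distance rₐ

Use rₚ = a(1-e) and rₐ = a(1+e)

Convert to SI: a = 80 Mm = 8e+07 m.
(a) rₚ = a(1 − e) = 8e+07 · (1 − 0.3) = 8e+07 · 0.7 ≈ 5.6e+07 m = 56 Mm.
(b) rₐ = a(1 + e) = 8e+07 · (1 + 0.3) = 8e+07 · 1.3 ≈ 1.04e+08 m = 104 Mm.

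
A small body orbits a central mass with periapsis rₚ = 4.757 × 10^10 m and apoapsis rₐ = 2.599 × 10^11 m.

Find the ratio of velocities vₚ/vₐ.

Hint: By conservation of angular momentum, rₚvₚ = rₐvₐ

Conservation of angular momentum gives rₚvₚ = rₐvₐ, so vₚ/vₐ = rₐ/rₚ.
vₚ/vₐ = 2.599e+11 / 4.757e+10 ≈ 5.464.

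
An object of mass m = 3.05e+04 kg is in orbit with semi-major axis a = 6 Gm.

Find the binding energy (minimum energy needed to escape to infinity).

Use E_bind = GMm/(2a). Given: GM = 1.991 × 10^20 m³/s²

Convert to SI: a = 6 Gm = 6e+09 m.
Total orbital energy is E = −GMm/(2a); binding energy is E_bind = −E = GMm/(2a).
E_bind = 1.991e+20 · 3.05e+04 / (2 · 6e+09) J ≈ 5.06e+14 J = 506 TJ.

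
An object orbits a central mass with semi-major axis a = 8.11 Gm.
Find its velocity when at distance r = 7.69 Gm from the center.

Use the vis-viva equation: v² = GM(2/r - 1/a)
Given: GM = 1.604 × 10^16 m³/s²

Convert to SI: a = 8.11 Gm = 8.11e+09 m; r = 7.69 Gm = 7.69e+09 m.
Vis-viva: v = √(GM · (2/r − 1/a)).
2/r − 1/a = 2/7.69e+09 − 1/8.11e+09 = 1.36773e-10 m⁻¹.
v = √(1.604e+16 · 1.36773e-10) m/s ≈ 1481 m/s = 1.481 km/s.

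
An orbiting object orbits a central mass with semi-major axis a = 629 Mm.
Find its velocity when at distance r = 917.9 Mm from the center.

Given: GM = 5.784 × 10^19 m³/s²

Convert to SI: a = 629 Mm = 6.29e+08 m; r = 917.9 Mm = 9.179e+08 m.
Vis-viva: v = √(GM · (2/r − 1/a)).
2/r − 1/a = 2/9.179e+08 − 1/6.29e+08 = 5.89061e-10 m⁻¹.
v = √(5.784e+19 · 5.89061e-10) m/s ≈ 1.846e+05 m/s = 184.6 km/s.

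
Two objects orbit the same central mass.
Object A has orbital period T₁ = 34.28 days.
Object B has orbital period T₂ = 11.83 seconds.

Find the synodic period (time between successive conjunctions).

Convert to SI: T₁ = 34.28 days = 2.96179e+06 s.
T_syn = |T₁ · T₂ / (T₁ − T₂)|.
T_syn = |2.96179e+06 · 11.83 / (2.96179e+06 − 11.83)| s ≈ 11.83 s = 11.83 seconds.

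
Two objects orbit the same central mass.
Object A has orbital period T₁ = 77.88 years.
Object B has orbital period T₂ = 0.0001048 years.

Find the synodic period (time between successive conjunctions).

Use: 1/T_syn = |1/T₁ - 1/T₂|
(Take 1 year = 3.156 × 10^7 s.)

Convert to SI: T₁ = 77.88 years = 2.45789e+09 s; T₂ = 0.0001048 years = 3307.49 s.
T_syn = |T₁ · T₂ / (T₁ − T₂)|.
T_syn = |2.45789e+09 · 3307.49 / (2.45789e+09 − 3307.49)| s ≈ 3307 s = 0.0001048 years.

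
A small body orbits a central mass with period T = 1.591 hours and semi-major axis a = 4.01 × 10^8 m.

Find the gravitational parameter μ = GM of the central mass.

Convert to SI: T = 1.591 hours = 5727.6 s.
GM = 4π² · a³ / T².
GM = 4π² · (4.01e+08)³ / (5727.6)² m³/s² ≈ 7.76e+19 m³/s² = 7.76 × 10^19 m³/s².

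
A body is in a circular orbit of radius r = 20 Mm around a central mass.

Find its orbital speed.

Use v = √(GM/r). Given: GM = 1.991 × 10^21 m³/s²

Convert to SI: r = 20 Mm = 2e+07 m.
For a circular orbit, gravity supplies the centripetal force, so v = √(GM / r).
v = √(1.991e+21 / 2e+07) m/s ≈ 9.977e+06 m/s = 9977 km/s.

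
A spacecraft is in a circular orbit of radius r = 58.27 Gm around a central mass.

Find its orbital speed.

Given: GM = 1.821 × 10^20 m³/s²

Convert to SI: r = 58.27 Gm = 5.827e+10 m.
For a circular orbit, gravity supplies the centripetal force, so v = √(GM / r).
v = √(1.821e+20 / 5.827e+10) m/s ≈ 5.59e+04 m/s = 55.9 km/s.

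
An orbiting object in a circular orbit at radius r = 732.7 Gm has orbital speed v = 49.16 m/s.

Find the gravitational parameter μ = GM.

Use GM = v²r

Convert to SI: r = 732.7 Gm = 7.327e+11 m.
For a circular orbit v² = GM/r, so GM = v² · r.
GM = (49.16)² · 7.327e+11 m³/s² ≈ 1.771e+15 m³/s² = 1.771 × 10^15 m³/s².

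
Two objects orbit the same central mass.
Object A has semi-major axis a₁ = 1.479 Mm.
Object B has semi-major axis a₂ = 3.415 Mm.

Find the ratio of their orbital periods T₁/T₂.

Convert to SI: a₁ = 1.479 Mm = 1.479e+06 m; a₂ = 3.415 Mm = 3.415e+06 m.
From Kepler's third law, (T₁/T₂)² = (a₁/a₂)³, so T₁/T₂ = (a₁/a₂)^(3/2).
a₁/a₂ = 1.479e+06 / 3.415e+06 = 0.433089.
T₁/T₂ = (0.433089)^(3/2) ≈ 0.285.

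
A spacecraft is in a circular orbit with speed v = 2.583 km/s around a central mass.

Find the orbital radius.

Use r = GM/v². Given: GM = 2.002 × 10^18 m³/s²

Convert to SI: v = 2.583 km/s = 2583 m/s.
For a circular orbit, v² = GM / r, so r = GM / v².
r = 2.002e+18 / (2583)² m ≈ 3.001e+11 m = 300.1 Gm.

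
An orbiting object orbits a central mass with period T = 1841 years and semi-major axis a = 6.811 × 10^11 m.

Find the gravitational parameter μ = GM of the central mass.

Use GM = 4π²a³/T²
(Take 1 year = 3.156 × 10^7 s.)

Convert to SI: T = 1841 years = 5.8102e+10 s.
GM = 4π² · a³ / T².
GM = 4π² · (6.811e+11)³ / (5.8102e+10)² m³/s² ≈ 3.695e+15 m³/s² = 3.695 × 10^15 m³/s².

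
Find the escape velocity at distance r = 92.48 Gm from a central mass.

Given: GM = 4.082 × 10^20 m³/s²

Convert to SI: r = 92.48 Gm = 9.248e+10 m.
Escape velocity comes from setting total energy to zero: ½v² − GM/r = 0 ⇒ v_esc = √(2GM / r).
v_esc = √(2 · 4.082e+20 / 9.248e+10) m/s ≈ 9.396e+04 m/s = 93.96 km/s.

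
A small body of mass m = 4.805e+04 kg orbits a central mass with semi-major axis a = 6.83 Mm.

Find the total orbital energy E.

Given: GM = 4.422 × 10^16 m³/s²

Convert to SI: a = 6.83 Mm = 6.83e+06 m.
E = −GMm / (2a).
E = −4.422e+16 · 4.805e+04 / (2 · 6.83e+06) J ≈ -1.555e+14 J = -155.5 TJ.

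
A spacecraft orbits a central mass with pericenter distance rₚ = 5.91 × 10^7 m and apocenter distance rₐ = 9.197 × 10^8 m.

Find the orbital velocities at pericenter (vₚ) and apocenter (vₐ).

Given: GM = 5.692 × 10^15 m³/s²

Use the vis-viva equation v² = GM(2/r − 1/a) with a = (rₚ + rₐ)/2 = (5.91e+07 + 9.197e+08)/2 = 4.894e+08 m.
vₚ = √(GM · (2/rₚ − 1/a)) = √(5.692e+15 · (2/5.91e+07 − 1/4.894e+08)) m/s ≈ 1.345e+04 m/s = 13.45 km/s.
vₐ = √(GM · (2/rₐ − 1/a)) = √(5.692e+15 · (2/9.197e+08 − 1/4.894e+08)) m/s ≈ 864.5 m/s = 864.5 m/s.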